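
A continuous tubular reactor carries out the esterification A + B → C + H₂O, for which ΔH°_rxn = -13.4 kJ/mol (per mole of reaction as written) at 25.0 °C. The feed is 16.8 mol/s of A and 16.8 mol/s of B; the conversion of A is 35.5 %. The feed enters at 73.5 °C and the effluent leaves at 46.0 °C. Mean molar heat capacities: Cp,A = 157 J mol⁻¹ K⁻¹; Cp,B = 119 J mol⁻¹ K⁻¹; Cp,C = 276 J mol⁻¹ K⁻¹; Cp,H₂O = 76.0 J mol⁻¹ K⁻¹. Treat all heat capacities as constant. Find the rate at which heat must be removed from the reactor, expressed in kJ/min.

Extent of reaction ξ = 0.355 × 16.8 = 5.964 mol/s
Reaction term: ξ·ΔH°_rxn = 5.964 × -13.4 = -79.918 kJ/s
Sensible, feed 73.5→25 °C: -224.88 kJ/s
Outlet flows (mol/s): A 10.836, B 10.836, C 5.964, H₂O 5.964
Sensible, products 25→46.0 °C: 106.89 kJ/s
Q = ΔH = -197.91 kJ/s = -197.91 kW
Heat removed = 11875 kJ/min

Q_out = 11900 kJ/min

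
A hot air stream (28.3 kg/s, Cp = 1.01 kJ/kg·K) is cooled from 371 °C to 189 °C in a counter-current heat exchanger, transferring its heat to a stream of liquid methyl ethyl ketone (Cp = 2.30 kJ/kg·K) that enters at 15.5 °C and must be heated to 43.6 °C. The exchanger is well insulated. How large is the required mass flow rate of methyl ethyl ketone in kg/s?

ṁ_c = 80.5 kg/s

Heat released by hot stream: Q = 28.3 × 1.01 × (371 − 189) = 5202.1 kJ/s
Energy balance on cold side (adiabatic exchanger): Q = ṁ_c·Cp_c·(T_c,out − T_c,in)
ṁ_c = 5202.1 / [2.30 × (43.6 − 15.5)] = 80.491 kg/s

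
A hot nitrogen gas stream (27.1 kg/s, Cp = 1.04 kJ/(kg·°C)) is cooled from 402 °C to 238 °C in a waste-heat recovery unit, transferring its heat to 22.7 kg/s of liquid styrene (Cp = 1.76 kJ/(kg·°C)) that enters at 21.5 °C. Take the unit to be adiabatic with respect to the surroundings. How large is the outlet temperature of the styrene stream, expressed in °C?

T_c,out = 137 °C

Heat released by hot stream: Q = 27.1 × 1.04 × (402 − 238) = 4622.2 kJ/s
Energy balance on cold side (adiabatic exchanger): Q = ṁ_c·Cp_c·(T_c,out − T_c,in)
T_c,out = 21.5 + 4622.2/(22.7 × 1.76) = 137.19 °C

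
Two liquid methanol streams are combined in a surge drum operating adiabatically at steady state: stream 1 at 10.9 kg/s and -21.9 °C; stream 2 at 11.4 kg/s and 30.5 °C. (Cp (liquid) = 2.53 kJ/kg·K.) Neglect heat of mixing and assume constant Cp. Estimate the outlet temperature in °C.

T_out = 4.89 °C

Energy balance with Q = 0: Σ ṁᵢCp,ᵢ(T_out − Tᵢ) = 0
T_out = Σ ṁᵢCp,ᵢTᵢ / Σ ṁᵢCp,ᵢ
      = 275.74 / 56.419 = 4.8874 °C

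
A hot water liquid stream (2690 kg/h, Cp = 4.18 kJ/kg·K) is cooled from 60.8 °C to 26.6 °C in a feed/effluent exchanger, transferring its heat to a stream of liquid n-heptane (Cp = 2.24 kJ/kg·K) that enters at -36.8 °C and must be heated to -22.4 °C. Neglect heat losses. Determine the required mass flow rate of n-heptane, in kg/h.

ṁ_c = 11900 kg/h

Heat released by hot stream: Q = 2690 × 4.18 × (60.8 − 26.6) = 384550 kJ/h
Energy balance on cold side (adiabatic exchanger): Q = ṁ_c·Cp_c·(T_c,out − T_c,in)
ṁ_c = 384550 / [2.24 × (-22.4 − -36.8)] = 11922 kg/h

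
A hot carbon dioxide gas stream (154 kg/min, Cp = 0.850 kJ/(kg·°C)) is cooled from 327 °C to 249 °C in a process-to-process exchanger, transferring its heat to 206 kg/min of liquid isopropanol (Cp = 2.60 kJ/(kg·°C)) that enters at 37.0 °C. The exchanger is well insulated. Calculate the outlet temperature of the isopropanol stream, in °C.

Heat released by hot stream: Q = 154 × 0.850 × (327 − 249) = 10210 kJ/min
Energy balance on cold side (adiabatic exchanger): Q = ṁ_c·Cp_c·(T_c,out − T_c,in)
T_c,out = 37.0 + 10210/(206 × 2.60) = 56.063 °C

T_c,out = 56.1 °C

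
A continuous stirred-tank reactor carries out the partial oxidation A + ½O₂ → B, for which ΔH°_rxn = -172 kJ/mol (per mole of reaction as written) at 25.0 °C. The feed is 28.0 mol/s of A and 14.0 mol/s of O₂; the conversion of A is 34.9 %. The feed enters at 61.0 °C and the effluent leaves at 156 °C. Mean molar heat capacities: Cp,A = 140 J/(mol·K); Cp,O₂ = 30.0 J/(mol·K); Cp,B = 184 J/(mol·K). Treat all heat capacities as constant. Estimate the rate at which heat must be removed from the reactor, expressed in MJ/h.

Extent of reaction ξ = 0.349 × 28.0 = 9.772 mol/s
Reaction term: ξ·ΔH°_rxn = 9.772 × -172 = -1680.8 kJ/s
Sensible, feed 61.0→25 °C: -156.24 kJ/s
Outlet flows (mol/s): A 18.228, O₂ 9.114, B 9.772
Sensible, products 25→156 °C: 605.66 kJ/s
Q = ΔH = -1231.4 kJ/s = -1231.4 kW
Heat removed = 4432.9 MJ/h

Q_out = 4430 MJ/h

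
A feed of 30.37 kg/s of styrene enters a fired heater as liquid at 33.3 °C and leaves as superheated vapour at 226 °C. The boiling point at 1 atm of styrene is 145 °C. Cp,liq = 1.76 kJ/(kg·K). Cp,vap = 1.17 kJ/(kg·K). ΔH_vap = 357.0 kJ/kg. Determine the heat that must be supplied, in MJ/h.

Q = 70900 MJ/h

liquid 33.3→145 °C: 196.59 kJ/kg
vaporisation at 145 °C: 357 kJ/kg
vapour 145→226 °C: 94.77 kJ/kg
Δh = 196.59 + 357 + 94.77 = 648.36 kJ/kg
Q = ṁ·Δh = 30.37 kg/s × 648.36 kJ/kg = 19691 kJ/s
|Q| = 19691 kW = 70887 MJ/h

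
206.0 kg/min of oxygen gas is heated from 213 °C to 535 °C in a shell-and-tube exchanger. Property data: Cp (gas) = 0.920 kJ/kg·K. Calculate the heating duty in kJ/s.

Q = 1020 kJ/s

Q = ṁ·Cp·ΔT = 206.0 × 0.920 × (535 − 213) = 61025 kJ/min
Converting: 61025 / 60 s = 1017.1 kW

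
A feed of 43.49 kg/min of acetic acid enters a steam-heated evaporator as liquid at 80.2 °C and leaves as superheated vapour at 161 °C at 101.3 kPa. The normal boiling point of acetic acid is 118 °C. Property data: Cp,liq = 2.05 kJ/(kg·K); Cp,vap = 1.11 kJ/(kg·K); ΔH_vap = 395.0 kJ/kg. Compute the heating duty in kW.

liquid 80.2→118 °C: 77.49 kJ/kg
vaporisation at 118 °C: 395 kJ/kg
vapour 118→161 °C: 47.73 kJ/kg
Δh = 77.49 + 395 + 47.73 = 520.22 kJ/kg
Q = ṁ·Δh = 43.49 kg/min × 520.22 kJ/kg = 22624 kJ/min
|Q| = 377.07 kW

Q = 377 kW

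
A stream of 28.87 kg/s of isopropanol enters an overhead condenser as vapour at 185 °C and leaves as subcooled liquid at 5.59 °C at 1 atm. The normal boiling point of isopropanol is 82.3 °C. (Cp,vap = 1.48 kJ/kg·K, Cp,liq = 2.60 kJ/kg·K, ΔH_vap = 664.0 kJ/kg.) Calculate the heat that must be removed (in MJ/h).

vapour 185→82.3 °C: -152 kJ/kg
condensation at 82.3 °C: -664 kJ/kg
liquid 82.3→5.59 °C: -199.45 kJ/kg
Δh = -152 + -664 + -199.45 = -1015.4 kJ/kg
Q = ṁ·Δh = 28.87 kg/s × -1015.4 kJ/kg = -29316 kJ/s
|Q| = 29316 kW = 105540 MJ/h

Q_c = 106000 MJ/h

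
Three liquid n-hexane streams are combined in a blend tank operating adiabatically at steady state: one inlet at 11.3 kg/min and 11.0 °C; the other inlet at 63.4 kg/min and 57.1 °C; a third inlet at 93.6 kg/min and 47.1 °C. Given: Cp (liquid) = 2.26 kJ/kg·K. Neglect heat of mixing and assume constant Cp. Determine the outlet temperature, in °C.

Energy balance with Q = 0: Σ ṁᵢCp,ᵢ(T_out − Tᵢ) = 0
T_out = Σ ṁᵢCp,ᵢTᵢ / Σ ṁᵢCp,ᵢ
      = 18426 / 380.36 = 48.443 °C

T_out = 48.4 °C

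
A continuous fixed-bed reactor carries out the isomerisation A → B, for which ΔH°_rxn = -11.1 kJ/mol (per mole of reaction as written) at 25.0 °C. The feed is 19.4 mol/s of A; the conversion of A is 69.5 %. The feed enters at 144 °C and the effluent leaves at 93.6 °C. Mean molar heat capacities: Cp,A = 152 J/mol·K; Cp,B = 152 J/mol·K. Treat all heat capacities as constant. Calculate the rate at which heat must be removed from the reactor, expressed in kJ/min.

Q_out = 17900 kJ/min

Extent of reaction ξ = 0.695 × 19.4 = 13.483 mol/s
Reaction term: ξ·ΔH°_rxn = 13.483 × -11.1 = -149.66 kJ/s
Sensible, feed 144→25 °C: -350.91 kJ/s
Outlet flows (mol/s): A 5.917, B 13.483
Sensible, products 25→93.6 °C: 202.29 kJ/s
Q = ΔH = -298.28 kJ/s = -298.28 kW
Heat removed = 17897 kJ/min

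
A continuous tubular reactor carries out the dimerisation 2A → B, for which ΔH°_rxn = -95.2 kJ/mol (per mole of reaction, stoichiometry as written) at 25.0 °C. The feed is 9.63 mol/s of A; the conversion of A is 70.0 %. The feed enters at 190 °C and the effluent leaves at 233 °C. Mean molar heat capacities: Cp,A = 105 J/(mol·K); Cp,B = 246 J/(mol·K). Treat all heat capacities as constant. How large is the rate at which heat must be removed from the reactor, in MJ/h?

Extent of reaction ξ = 0.700 × 9.63 / 2 = 3.3705 mol/s
Reaction term: ξ·ΔH°_rxn = 3.3705 × -95.2 = -320.87 kJ/s
Sensible, feed 190→25 °C: -166.84 kJ/s
Outlet flows (mol/s): A 2.889, B 3.3705
Sensible, products 25→233 °C: 235.56 kJ/s
Q = ΔH = -252.15 kJ/s = -252.15 kW
Heat removed = 907.75 MJ/h

Q_out = 908 MJ/h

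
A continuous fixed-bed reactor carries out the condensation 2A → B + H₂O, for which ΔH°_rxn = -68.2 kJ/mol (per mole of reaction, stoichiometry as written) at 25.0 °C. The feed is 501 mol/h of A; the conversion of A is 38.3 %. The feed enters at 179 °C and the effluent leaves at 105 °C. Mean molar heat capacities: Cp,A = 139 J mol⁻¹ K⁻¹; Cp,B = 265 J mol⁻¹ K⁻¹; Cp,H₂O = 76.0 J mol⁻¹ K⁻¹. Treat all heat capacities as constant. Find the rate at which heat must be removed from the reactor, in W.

Extent of reaction ξ = 0.383 × 501 / 2 = 95.942 mol/h
Reaction term: ξ·ΔH°_rxn = 95.942 × -68.2 = -6543.2 kJ/h
Sensible, feed 179→25 °C: -10724 kJ/h
Outlet flows (mol/h): A 309.12, B 95.942, H₂O 95.942
Sensible, products 25→105 °C: 6054.7 kJ/h
Q = ΔH = -11213 kJ/h = -3.1147 kW
Heat removed = 3114.7 W

Q_out = 3110 W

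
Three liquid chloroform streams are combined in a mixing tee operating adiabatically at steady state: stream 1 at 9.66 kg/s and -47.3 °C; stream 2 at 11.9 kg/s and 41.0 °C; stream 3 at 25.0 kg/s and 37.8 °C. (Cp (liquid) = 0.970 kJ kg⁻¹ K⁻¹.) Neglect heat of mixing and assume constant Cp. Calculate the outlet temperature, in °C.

T_out = 21.0 °C

Adiabatic, steady state ⇒ Σ ṁᵢCp,ᵢ(T_out − Tᵢ) = 0
T_out = Σ ṁᵢCp,ᵢTᵢ / Σ ṁᵢCp,ᵢ
      = 946.7 / 45.163 = 20.962 °C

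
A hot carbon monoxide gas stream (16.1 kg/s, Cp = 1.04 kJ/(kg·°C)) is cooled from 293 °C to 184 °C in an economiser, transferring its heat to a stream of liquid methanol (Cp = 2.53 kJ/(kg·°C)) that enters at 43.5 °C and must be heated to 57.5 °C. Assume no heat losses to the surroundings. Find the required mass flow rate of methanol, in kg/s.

Heat released by hot stream: Q = 16.1 × 1.04 × (293 − 184) = 1825.1 kJ/s
Energy balance on cold side (adiabatic exchanger): Q = ṁ_c·Cp_c·(T_c,out − T_c,in)
ṁ_c = 1825.1 / [2.53 × (57.5 − 43.5)] = 51.527 kg/s

ṁ_c = 51.5 kg/s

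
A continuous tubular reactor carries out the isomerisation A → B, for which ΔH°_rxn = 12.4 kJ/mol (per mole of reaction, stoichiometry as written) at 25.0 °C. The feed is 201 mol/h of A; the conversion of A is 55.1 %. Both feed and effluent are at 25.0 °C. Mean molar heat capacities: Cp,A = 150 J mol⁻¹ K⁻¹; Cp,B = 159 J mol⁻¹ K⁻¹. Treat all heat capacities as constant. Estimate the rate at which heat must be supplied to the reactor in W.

Q_in = 381 W

Extent of reaction ξ = 0.551 × 201 = 110.75 mol/h
Reaction term: ξ·ΔH°_rxn = 110.75 × 12.4 = 1373.3 kJ/h
Q = ΔH = 1373.3 kJ/h = 0.38148 kW
Heat supplied = 381.48 W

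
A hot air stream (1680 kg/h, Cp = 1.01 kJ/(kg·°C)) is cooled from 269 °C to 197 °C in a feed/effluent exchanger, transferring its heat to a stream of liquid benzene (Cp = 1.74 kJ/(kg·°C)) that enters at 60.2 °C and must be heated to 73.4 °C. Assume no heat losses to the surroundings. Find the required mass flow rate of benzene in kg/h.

ṁ_c = 5320 kg/h

Heat released by hot stream: Q = 1680 × 1.01 × (269 − 197) = 122170 kJ/h
Energy balance on cold side (adiabatic exchanger): Q = ṁ_c·Cp_c·(T_c,out − T_c,in)
ṁ_c = 122170 / [1.74 × (73.4 − 60.2)] = 5319.1 kg/h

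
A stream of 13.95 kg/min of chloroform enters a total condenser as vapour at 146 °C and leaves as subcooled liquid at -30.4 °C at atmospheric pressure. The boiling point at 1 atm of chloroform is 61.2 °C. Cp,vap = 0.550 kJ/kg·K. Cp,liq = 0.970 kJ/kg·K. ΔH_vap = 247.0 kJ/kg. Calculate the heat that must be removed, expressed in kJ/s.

Q_c = 88.9 kJ/s

vapour 146→61.2 °C: -46.64 kJ/kg
condensation at 61.2 °C: -247 kJ/kg
liquid 61.2→-30.4 °C: -88.852 kJ/kg
Δh = -46.64 + -247 + -88.852 = -382.49 kJ/kg
Q = ṁ·Δh = 13.95 kg/min × -382.49 kJ/kg = -5335.8 kJ/min
|Q| = 88.929 kW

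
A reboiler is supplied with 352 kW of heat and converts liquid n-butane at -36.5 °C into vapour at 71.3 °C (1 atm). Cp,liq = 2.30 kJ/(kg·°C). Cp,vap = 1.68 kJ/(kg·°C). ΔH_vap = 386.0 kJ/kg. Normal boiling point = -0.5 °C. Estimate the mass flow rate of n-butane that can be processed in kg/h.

Δh = 2.30×(-0.5−-36.5) + 386.0 + 1.68×(71.3−-0.5) = 589.42 kJ/kg
Q = 352 kW = 352 kJ/s = 1.2672e+06 kJ/h
ṁ = Q/Δh = 1.2672e+06 / 589.42 = 2149.9 kg/h

ṁ = 2150 kg/h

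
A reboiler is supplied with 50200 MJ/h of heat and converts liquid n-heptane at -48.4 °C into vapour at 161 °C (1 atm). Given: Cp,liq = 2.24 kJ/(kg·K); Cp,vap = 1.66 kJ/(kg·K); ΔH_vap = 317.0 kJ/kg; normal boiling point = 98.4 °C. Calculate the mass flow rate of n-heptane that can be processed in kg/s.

ṁ = 18.6 kg/s

Δh = 2.24×(98.4−-48.4) + 317.0 + 1.66×(161−98.4) = 749.75 kJ/kg
Q = 50200 MJ/h = 13944 kJ/s = 13944 kJ/s
ṁ = Q/Δh = 13944 / 749.75 = 18.599 kg/s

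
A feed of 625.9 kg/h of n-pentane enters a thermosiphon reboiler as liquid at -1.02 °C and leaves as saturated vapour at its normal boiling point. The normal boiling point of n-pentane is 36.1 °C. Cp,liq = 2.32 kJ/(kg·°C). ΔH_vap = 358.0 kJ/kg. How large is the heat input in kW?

liquid -1.02→36.1 °C: 86.118 kJ/kg
vaporisation at 36.1 °C: 358 kJ/kg
Δh = 86.118 + 358 = 444.12 kJ/kg
Q = ṁ·Δh = 625.9 kg/h × 444.12 kJ/kg = 277970 kJ/h
|Q| = 77.215 kW

Q = 77.2 kW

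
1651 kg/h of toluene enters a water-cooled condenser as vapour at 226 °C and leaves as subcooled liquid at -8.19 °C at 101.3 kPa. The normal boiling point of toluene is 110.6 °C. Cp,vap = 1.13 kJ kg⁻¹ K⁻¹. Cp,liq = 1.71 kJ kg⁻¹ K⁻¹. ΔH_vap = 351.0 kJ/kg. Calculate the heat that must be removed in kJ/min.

vapour 226→110.6 °C: -130.4 kJ/kg
condensation at 110.6 °C: -351 kJ/kg
liquid 110.6→-8.19 °C: -203.13 kJ/kg
Δh = -130.4 + -351 + -203.13 = -684.53 kJ/kg
Q = ṁ·Δh = 1651 kg/h × -684.53 kJ/kg = -1.1302e+06 kJ/h
|Q| = 313.93 kW = 18836 kJ/min

Q_c = 18800 kJ/min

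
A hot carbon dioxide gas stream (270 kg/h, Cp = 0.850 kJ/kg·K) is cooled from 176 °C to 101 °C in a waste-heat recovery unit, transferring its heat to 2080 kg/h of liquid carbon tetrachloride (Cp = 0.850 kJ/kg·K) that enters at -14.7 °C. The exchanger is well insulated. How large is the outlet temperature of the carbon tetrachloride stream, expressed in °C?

Heat released by hot stream: Q = 270 × 0.850 × (176 − 101) = 17212 kJ/h
Energy balance on cold side (adiabatic exchanger): Q = ṁ_c·Cp_c·(T_c,out − T_c,in)
T_c,out = -14.7 + 17212/(2080 × 0.850) = -4.9644 °C

T_c,out = -4.96 °C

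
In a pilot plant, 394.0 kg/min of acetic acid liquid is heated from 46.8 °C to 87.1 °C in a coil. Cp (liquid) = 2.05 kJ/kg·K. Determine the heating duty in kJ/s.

Q = ṁ·Cp·ΔT = 394.0 × 2.05 × (87.1 − 46.8) = 32550 kJ/min
Converting: 32550 / 60 s = 542.51 kW

Q = 543 kJ/s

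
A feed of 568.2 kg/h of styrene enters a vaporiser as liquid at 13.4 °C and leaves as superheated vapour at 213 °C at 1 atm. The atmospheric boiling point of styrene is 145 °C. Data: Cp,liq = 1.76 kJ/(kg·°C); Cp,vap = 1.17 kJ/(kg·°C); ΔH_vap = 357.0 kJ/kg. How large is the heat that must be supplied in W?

liquid 13.4→145 °C: 231.62 kJ/kg
vaporisation at 145 °C: 357 kJ/kg
vapour 145→213 °C: 79.56 kJ/kg
Δh = 231.62 + 357 + 79.56 = 668.18 kJ/kg
Q = ṁ·Δh = 568.2 kg/h × 668.18 kJ/kg = 379660 kJ/h
|Q| = 105.46 kW = 105460 W

Q = 105000 W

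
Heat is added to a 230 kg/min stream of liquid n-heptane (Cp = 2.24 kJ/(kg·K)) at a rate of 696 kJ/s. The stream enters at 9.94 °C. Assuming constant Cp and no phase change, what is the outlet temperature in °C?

Q = 696 kJ/s = 41760 kJ/min
ΔT = Q/(ṁ·Cp) = 41760/(230×2.24) = 81.056 K
T_out = 9.94 + 81.056 = 90.996 °C

T_out = 91.0 °C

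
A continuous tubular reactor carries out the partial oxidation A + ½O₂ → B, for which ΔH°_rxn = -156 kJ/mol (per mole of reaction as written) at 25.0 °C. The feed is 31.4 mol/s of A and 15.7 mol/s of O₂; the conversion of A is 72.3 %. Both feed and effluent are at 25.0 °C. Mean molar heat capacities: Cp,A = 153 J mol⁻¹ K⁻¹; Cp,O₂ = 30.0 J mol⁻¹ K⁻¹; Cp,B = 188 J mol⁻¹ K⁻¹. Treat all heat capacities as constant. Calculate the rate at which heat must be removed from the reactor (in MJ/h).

Extent of reaction ξ = 0.723 × 31.4 = 22.702 mol/s
Reaction term: ξ·ΔH°_rxn = 22.702 × -156 = -3541.5 kJ/s
Q = ΔH = -3541.5 kJ/s = -3541.5 kW
Heat removed = 12750 MJ/h

Q_out = 12700 MJ/h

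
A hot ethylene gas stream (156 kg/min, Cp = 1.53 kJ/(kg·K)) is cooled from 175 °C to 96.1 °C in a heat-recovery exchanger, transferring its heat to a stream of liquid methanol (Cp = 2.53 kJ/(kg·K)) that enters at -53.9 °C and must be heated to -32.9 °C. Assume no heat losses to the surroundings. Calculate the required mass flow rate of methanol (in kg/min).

Heat released by hot stream: Q = 156 × 1.53 × (175 − 96.1) = 18832 kJ/min
Energy balance on cold side (adiabatic exchanger): Q = ṁ_c·Cp_c·(T_c,out − T_c,in)
ṁ_c = 18832 / [2.53 × (-32.9 − -53.9)] = 354.45 kg/min

ṁ_c = 354 kg/min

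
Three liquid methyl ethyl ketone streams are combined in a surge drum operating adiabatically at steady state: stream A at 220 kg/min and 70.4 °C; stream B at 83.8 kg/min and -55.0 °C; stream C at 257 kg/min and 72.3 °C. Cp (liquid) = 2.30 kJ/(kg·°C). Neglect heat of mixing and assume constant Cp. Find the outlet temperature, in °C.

Adiabatic, steady state ⇒ Σ ṁᵢCp,ᵢ(T_out − Tᵢ) = 0
T_out = Σ ṁᵢCp,ᵢTᵢ / Σ ṁᵢCp,ᵢ
      = 67758 / 1289.8 = 52.532 °C

T_out = 52.5 °C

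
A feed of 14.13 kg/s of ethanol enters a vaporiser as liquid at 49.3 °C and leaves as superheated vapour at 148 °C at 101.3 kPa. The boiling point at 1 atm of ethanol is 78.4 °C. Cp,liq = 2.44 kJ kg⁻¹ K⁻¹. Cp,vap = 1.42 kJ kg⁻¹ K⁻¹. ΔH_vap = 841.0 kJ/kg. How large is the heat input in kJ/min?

liquid 49.3→78.4 °C: 71.004 kJ/kg
vaporisation at 78.4 °C: 841 kJ/kg
vapour 78.4→148 °C: 98.832 kJ/kg
Δh = 71.004 + 841 + 98.832 = 1010.8 kJ/kg
Q = ṁ·Δh = 14.13 kg/s × 1010.8 kJ/kg = 14283 kJ/s
|Q| = 14283 kW = 856990 kJ/min

Q = 857000 kJ/min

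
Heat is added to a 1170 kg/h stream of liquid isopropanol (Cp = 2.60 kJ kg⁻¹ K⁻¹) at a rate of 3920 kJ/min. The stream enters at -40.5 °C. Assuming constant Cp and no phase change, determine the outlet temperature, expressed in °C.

Q = 3920 kJ/min = 235200 kJ/h
ΔT = Q/(ṁ·Cp) = 235200/(1170×2.60) = 77.318 K
T_out = -40.5 + 77.318 = 36.818 °C

T_out = 36.8 °C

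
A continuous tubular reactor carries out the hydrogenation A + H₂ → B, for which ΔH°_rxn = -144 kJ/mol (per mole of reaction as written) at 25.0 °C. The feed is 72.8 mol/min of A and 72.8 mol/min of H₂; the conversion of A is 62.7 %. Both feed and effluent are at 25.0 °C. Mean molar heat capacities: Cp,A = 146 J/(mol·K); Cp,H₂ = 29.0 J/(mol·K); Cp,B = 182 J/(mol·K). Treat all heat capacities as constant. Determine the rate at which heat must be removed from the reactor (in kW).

Extent of reaction ξ = 0.627 × 72.8 = 45.646 mol/min
Reaction term: ξ·ΔH°_rxn = 45.646 × -144 = -6573 kJ/min
Q = ΔH = -6573 kJ/min = -109.55 kW
Heat removed = 109.55 kW

Q_out = 110 kW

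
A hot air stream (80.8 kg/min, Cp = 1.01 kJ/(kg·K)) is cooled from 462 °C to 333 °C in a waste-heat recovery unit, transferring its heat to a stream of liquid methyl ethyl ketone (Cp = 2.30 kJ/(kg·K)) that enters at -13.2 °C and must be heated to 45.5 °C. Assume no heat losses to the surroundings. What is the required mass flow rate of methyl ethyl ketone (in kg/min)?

Heat released by hot stream: Q = 80.8 × 1.01 × (462 − 333) = 10527 kJ/min
Energy balance on cold side (adiabatic exchanger): Q = ṁ_c·Cp_c·(T_c,out − T_c,in)
ṁ_c = 10527 / [2.30 × (45.5 − -13.2)] = 77.975 kg/min

ṁ_c = 78.0 kg/min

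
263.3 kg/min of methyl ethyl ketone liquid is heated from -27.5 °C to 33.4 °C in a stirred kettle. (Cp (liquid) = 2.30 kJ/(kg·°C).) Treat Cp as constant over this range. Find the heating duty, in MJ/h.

Q = 2210 MJ/h

Q = ṁ·Cp·ΔT = 263.3 × 2.30 × (33.4 − -27.5) = 36880 kJ/min
Converting: 36880 / 60 s = 614.67 kW
Heating duty = 2212.8 MJ/h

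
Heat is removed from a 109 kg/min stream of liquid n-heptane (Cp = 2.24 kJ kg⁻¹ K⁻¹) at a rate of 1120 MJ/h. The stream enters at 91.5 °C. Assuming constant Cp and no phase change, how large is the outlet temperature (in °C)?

T_out = 15.0 °C

Q = 1120 MJ/h = 18667 kJ/min
ΔT = Q/(ṁ·Cp) = 18667/(109×2.24) = 76.453 K
T_out = 91.5 − 76.453 = 15.047 °C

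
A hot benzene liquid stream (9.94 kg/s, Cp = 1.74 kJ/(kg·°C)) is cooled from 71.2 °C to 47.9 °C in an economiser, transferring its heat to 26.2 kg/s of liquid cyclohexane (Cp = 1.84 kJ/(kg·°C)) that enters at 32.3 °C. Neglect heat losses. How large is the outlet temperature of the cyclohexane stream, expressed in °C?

Heat released by hot stream: Q = 9.94 × 1.74 × (71.2 − 47.9) = 402.99 kJ/s
Energy balance on cold side (adiabatic exchanger): Q = ṁ_c·Cp_c·(T_c,out − T_c,in)
T_c,out = 32.3 + 402.99/(26.2 × 1.84) = 40.659 °C

T_c,out = 40.7 °C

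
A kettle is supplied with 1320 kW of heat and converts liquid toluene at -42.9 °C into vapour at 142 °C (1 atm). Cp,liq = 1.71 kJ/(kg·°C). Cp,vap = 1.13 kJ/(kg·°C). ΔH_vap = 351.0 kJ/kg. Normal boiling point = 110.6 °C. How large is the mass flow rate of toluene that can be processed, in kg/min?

ṁ = 122 kg/min

Δh = 1.71×(110.6−-42.9) + 351.0 + 1.13×(142−110.6) = 648.97 kJ/kg
Q = 1320 kW = 1320 kJ/s = 79200 kJ/min
ṁ = Q/Δh = 79200 / 648.97 = 122.04 kg/min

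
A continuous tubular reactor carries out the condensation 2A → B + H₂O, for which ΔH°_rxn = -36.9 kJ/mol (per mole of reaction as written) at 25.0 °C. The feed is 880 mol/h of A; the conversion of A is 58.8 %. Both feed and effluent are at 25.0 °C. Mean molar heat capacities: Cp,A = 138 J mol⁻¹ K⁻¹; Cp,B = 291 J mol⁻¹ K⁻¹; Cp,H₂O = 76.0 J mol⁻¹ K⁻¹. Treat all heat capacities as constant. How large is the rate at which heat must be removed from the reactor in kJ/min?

Extent of reaction ξ = 0.588 × 880 / 2 = 258.72 mol/h
Reaction term: ξ·ΔH°_rxn = 258.72 × -36.9 = -9546.8 kJ/h
Q = ΔH = -9546.8 kJ/h = -2.6519 kW
Heat removed = 159.11 kJ/min

Q_out = 159 kJ/min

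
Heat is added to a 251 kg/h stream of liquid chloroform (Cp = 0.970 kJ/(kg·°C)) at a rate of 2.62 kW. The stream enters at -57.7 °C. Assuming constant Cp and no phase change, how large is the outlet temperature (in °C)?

Q = 2.62 kW = 9432 kJ/h
ΔT = Q/(ṁ·Cp) = 9432/(251×0.970) = 38.74 K
T_out = -57.7 + 38.74 = -18.96 °C

T_out = -19.0 °C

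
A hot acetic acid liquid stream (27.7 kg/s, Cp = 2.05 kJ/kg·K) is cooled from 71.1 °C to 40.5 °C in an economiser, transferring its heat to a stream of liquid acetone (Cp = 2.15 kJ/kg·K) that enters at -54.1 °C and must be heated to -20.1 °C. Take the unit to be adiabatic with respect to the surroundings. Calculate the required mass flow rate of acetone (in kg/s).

Heat released by hot stream: Q = 27.7 × 2.05 × (71.1 − 40.5) = 1737.6 kJ/s
Energy balance on cold side (adiabatic exchanger): Q = ṁ_c·Cp_c·(T_c,out − T_c,in)
ṁ_c = 1737.6 / [2.15 × (-20.1 − -54.1)] = 23.77 kg/s

ṁ_c = 23.8 kg/s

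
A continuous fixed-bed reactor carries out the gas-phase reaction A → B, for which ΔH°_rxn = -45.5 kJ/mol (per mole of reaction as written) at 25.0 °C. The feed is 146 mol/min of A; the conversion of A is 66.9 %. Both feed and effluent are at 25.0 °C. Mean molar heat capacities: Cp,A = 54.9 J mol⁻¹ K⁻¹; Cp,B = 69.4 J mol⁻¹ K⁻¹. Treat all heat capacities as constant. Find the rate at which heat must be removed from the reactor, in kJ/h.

Q_out = 267000 kJ/h

Extent of reaction ξ = 0.669 × 146 = 97.674 mol/min
Reaction term: ξ·ΔH°_rxn = 97.674 × -45.5 = -4444.2 kJ/min
Q = ΔH = -4444.2 kJ/min = -74.069 kW
Heat removed = 266650 kJ/h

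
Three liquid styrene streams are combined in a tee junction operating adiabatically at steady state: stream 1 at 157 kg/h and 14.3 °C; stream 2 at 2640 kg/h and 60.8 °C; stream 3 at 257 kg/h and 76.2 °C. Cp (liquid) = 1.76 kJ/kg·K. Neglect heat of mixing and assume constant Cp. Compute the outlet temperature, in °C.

T_out = 59.7 °C

No heat crosses the boundary, so H_out = H_in.
Σ ṁᵢCp,ᵢTᵢ = 157×1.76×14.3 + 2640×1.76×60.8 + 257×1.76×76.2 = 320920
Σ ṁᵢCp,ᵢ = 157×1.76 + 2640×1.76 + 257×1.76 = 5375
T_out = 320920 / 5375 = 59.705 °C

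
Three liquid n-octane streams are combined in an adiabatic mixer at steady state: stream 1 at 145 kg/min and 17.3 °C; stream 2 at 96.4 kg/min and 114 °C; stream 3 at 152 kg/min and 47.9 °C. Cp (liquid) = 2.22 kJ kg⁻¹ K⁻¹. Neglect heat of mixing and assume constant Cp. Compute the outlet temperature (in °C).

No heat crosses the boundary, so H_out = H_in.
T_out = Σ ṁᵢCp,ᵢTᵢ / Σ ṁᵢCp,ᵢ
      = 46129 / 873.35 = 52.819 °C

T_out = 52.8 °C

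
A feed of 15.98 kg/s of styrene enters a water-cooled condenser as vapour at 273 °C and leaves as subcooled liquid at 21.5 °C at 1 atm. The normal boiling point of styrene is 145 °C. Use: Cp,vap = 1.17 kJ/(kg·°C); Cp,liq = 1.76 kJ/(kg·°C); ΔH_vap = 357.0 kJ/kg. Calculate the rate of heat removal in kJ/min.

vapour 273→145 °C: -149.76 kJ/kg
condensation at 145 °C: -357 kJ/kg
liquid 145→21.5 °C: -217.36 kJ/kg
Δh = -149.76 + -357 + -217.36 = -724.12 kJ/kg
Q = ṁ·Δh = 15.98 kg/s × -724.12 kJ/kg = -11571 kJ/s
|Q| = 11571 kW = 694290 kJ/min

Q_c = 694000 kJ/min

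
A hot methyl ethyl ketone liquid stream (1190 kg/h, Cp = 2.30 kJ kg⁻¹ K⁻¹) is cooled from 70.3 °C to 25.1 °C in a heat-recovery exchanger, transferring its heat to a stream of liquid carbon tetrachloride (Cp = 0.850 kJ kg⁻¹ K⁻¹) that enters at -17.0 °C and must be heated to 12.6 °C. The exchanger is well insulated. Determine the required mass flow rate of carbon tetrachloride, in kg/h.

ṁ_c = 4920 kg/h

Heat released by hot stream: Q = 1190 × 2.30 × (70.3 − 25.1) = 123710 kJ/h
Energy balance on cold side (adiabatic exchanger): Q = ṁ_c·Cp_c·(T_c,out − T_c,in)
ṁ_c = 123710 / [0.850 × (12.6 − -17.0)] = 4917 kg/h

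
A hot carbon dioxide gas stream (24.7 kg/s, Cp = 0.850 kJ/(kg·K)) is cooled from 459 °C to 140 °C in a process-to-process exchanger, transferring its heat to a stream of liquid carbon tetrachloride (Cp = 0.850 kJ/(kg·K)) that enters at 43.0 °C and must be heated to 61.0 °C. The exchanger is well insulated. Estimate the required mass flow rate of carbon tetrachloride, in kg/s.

ṁ_c = 438 kg/s

Heat released by hot stream: Q = 24.7 × 0.850 × (459 − 140) = 6697.4 kJ/s
Energy balance on cold side (adiabatic exchanger): Q = ṁ_c·Cp_c·(T_c,out − T_c,in)
ṁ_c = 6697.4 / [0.850 × (61.0 − 43.0)] = 437.74 kg/s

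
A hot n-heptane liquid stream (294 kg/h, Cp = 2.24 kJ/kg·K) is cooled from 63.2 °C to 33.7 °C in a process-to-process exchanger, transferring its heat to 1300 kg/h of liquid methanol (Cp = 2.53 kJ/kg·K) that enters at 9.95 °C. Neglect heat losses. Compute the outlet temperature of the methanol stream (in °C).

Heat released by hot stream: Q = 294 × 2.24 × (63.2 − 33.7) = 19428 kJ/h
Energy balance on cold side (adiabatic exchanger): Q = ṁ_c·Cp_c·(T_c,out − T_c,in)
T_c,out = 9.95 + 19428/(1300 × 2.53) = 15.857 °C

T_c,out = 15.9 °C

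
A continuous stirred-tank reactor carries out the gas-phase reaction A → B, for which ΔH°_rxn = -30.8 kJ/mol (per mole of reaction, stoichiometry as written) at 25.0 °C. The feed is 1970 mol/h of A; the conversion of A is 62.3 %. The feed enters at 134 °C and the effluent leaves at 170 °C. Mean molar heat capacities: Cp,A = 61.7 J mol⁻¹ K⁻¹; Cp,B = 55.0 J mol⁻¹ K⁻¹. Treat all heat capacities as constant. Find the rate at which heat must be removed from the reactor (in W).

Extent of reaction ξ = 0.623 × 1970 = 1227.3 mol/h
Reaction term: ξ·ΔH°_rxn = 1227.3 × -30.8 = -37801 kJ/h
Sensible, feed 134→25 °C: -13249 kJ/h
Outlet flows (mol/h): A 742.69, B 1227.3
Sensible, products 25→170 °C: 16432 kJ/h
Q = ΔH = -34618 kJ/h = -9.616 kW
Heat removed = 9616 W

Q_out = 9620 W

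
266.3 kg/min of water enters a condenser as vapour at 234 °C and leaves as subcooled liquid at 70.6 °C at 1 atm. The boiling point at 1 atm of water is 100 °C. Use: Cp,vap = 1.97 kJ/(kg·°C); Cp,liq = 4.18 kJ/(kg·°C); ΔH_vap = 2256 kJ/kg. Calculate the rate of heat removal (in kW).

Q_c = 11700 kW

vapour 234→100 °C: -263.98 kJ/kg
condensation at 100 °C: -2256 kJ/kg
liquid 100→70.6 °C: -122.89 kJ/kg
Δh = -263.98 + -2256 + -122.89 = -2642.9 kJ/kg
Q = ṁ·Δh = 266.3 kg/min × -2642.9 kJ/kg = -703800 kJ/min
|Q| = 11730 kW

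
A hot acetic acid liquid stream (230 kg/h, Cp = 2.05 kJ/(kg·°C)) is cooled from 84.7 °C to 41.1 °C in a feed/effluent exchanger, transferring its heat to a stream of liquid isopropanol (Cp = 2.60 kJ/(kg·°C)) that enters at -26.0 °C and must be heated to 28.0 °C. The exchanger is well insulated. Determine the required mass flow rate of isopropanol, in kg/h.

Heat released by hot stream: Q = 230 × 2.05 × (84.7 − 41.1) = 20557 kJ/h
Energy balance on cold side (adiabatic exchanger): Q = ṁ_c·Cp_c·(T_c,out − T_c,in)
ṁ_c = 20557 / [2.60 × (28.0 − -26.0)] = 146.42 kg/h

ṁ_c = 146 kg/h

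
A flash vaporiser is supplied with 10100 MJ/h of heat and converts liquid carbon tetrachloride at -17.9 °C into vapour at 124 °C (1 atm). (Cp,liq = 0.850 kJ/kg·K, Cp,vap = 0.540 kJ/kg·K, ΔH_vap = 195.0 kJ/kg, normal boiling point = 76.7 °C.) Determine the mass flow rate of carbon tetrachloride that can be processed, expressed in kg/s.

ṁ = 9.32 kg/s

Δh = 0.850×(76.7−-17.9) + 195.0 + 0.540×(124−76.7) = 300.95 kJ/kg
Q = 10100 MJ/h = 2805.6 kJ/s = 2805.6 kJ/s
ṁ = Q/Δh = 2805.6 / 300.95 = 9.3223 kg/s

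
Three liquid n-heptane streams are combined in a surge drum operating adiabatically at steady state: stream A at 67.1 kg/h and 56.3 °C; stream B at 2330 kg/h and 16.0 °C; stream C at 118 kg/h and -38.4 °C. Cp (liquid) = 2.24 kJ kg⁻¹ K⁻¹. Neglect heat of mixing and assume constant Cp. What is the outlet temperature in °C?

T_out = 14.5 °C

No heat crosses the boundary, so H_out = H_in.
T_out = Σ ṁᵢCp,ᵢTᵢ / Σ ṁᵢCp,ᵢ
      = 81819 / 5633.8 = 14.523 °C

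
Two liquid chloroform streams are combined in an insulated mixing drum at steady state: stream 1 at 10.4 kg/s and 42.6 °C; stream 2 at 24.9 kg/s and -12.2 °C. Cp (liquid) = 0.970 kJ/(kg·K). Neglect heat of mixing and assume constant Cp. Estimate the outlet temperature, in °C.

Adiabatic, steady state ⇒ Σ ṁᵢCp,ᵢ(T_out − Tᵢ) = 0
Σ ṁᵢCp,ᵢTᵢ = 10.4×0.970×42.6 + 24.9×0.970×-12.2 = 135.08
Σ ṁᵢCp,ᵢ = 10.4×0.970 + 24.9×0.970 = 34.241
T_out = 135.08 / 34.241 = 3.945 °C

T_out = 3.95 °C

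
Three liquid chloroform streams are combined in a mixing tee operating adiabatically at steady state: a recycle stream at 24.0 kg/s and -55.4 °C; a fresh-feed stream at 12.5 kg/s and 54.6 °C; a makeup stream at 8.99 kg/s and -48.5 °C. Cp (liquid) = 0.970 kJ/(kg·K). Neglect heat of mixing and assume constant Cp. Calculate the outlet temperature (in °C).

T_out = -23.8 °C

No heat crosses the boundary, so H_out = H_in.
Σ ṁᵢCp,ᵢTᵢ = 24.0×0.970×-55.4 + 12.5×0.970×54.6 + 8.99×0.970×-48.5 = -1050.6
Σ ṁᵢCp,ᵢ = 24.0×0.970 + 12.5×0.970 + 8.99×0.970 = 44.125
T_out = -1050.6 / 44.125 = -23.81 °C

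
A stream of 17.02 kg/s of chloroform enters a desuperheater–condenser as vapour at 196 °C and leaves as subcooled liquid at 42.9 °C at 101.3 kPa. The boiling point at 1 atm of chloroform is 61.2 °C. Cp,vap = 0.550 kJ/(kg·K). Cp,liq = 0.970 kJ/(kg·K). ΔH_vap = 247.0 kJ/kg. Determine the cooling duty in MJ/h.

Q_c = 20800 MJ/h

vapour 196→61.2 °C: -74.14 kJ/kg
condensation at 61.2 °C: -247 kJ/kg
liquid 61.2→42.9 °C: -17.751 kJ/kg
Δh = -74.14 + -247 + -17.751 = -338.89 kJ/kg
Q = ṁ·Δh = 17.02 kg/s × -338.89 kJ/kg = -5767.9 kJ/s
|Q| = 5767.9 kW = 20765 MJ/h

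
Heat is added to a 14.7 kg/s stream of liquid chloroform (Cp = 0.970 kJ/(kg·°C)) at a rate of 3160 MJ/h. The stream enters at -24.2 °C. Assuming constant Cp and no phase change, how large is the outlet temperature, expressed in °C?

Q = 3160 MJ/h = 877.78 kJ/s
ΔT = Q/(ṁ·Cp) = 877.78/(14.7×0.970) = 61.56 K
T_out = -24.2 + 61.56 = 37.36 °C

T_out = 37.4 °C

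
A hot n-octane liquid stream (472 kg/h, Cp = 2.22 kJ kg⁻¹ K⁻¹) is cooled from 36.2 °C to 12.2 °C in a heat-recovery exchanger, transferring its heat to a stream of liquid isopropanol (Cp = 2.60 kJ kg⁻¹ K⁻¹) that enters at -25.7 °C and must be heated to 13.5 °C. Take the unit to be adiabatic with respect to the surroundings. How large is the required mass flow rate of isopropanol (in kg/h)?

Heat released by hot stream: Q = 472 × 2.22 × (36.2 − 12.2) = 25148 kJ/h
Energy balance on cold side (adiabatic exchanger): Q = ṁ_c·Cp_c·(T_c,out − T_c,in)
ṁ_c = 25148 / [2.60 × (13.5 − -25.7)] = 246.74 kg/h

ṁ_c = 247 kg/h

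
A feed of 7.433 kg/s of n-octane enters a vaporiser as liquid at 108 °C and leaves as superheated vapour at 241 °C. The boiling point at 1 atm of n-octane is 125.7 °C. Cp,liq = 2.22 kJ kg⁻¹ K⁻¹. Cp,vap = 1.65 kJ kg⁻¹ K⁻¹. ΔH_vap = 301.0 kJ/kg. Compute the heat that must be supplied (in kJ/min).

Q = 237000 kJ/min

liquid 108→125.7 °C: 39.294 kJ/kg
vaporisation at 125.7 °C: 301 kJ/kg
vapour 125.7→241 °C: 190.24 kJ/kg
Δh = 39.294 + 301 + 190.24 = 530.54 kJ/kg
Q = ṁ·Δh = 7.433 kg/s × 530.54 kJ/kg = 3943.5 kJ/s
|Q| = 3943.5 kW = 236610 kJ/min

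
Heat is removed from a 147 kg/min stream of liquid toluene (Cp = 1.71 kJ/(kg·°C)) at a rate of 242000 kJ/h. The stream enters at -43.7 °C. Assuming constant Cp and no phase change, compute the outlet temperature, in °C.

T_out = -59.7 °C

Q = 242000 kJ/h = 4033.3 kJ/min
ΔT = Q/(ṁ·Cp) = 4033.3/(147×1.71) = 16.045 K
T_out = -43.7 − 16.045 = -59.745 °C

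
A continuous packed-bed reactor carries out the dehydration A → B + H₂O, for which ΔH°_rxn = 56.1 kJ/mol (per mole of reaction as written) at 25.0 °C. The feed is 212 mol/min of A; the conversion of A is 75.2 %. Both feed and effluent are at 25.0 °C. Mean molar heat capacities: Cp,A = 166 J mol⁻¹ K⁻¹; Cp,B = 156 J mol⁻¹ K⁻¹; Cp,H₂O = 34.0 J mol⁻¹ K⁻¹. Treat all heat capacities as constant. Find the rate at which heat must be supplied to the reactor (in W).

Q_in = 149000 W

Extent of reaction ξ = 0.752 × 212 = 159.42 mol/min
Reaction term: ξ·ΔH°_rxn = 159.42 × 56.1 = 8943.7 kJ/min
Q = ΔH = 8943.7 kJ/min = 149.06 kW
Heat supplied = 149060 W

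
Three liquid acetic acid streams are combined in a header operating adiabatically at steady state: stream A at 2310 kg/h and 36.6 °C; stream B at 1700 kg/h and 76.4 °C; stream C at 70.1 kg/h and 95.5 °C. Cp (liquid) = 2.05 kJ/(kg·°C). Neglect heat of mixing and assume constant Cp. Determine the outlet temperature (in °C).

T_out = 54.2 °C

No heat crosses the boundary, so H_out = H_in.
T_out = Σ ṁᵢCp,ᵢTᵢ / Σ ṁᵢCp,ᵢ
      = 453300 / 8364.2 = 54.195 °C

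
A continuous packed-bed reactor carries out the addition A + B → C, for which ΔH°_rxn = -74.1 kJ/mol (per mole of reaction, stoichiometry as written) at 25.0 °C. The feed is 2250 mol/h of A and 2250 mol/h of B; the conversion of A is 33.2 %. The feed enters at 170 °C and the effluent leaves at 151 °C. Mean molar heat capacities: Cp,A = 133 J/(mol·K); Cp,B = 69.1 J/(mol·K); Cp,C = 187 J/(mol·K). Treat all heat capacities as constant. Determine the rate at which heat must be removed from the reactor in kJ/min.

Extent of reaction ξ = 0.332 × 2250 = 747 mol/h
Reaction term: ξ·ΔH°_rxn = 747 × -74.1 = -55353 kJ/h
Sensible, feed 170→25 °C: -65935 kJ/h
Outlet flows (mol/h): A 1503, B 1503, C 747
Sensible, products 25→151 °C: 55874 kJ/h
Q = ΔH = -65414 kJ/h = -18.17 kW
Heat removed = 1090.2 kJ/min

Q_out = 1090 kJ/min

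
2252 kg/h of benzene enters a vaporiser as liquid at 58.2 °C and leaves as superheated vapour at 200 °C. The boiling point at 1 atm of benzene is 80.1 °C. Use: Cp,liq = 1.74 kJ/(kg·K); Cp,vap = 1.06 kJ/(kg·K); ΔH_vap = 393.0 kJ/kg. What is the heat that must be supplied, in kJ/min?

Q = 21000 kJ/min

liquid 58.2→80.1 °C: 38.106 kJ/kg
vaporisation at 80.1 °C: 393 kJ/kg
vapour 80.1→200 °C: 127.09 kJ/kg
Δh = 38.106 + 393 + 127.09 = 558.2 kJ/kg
Q = ṁ·Δh = 2252 kg/h × 558.2 kJ/kg = 1.2571e+06 kJ/h
|Q| = 349.19 kW = 20951 kJ/min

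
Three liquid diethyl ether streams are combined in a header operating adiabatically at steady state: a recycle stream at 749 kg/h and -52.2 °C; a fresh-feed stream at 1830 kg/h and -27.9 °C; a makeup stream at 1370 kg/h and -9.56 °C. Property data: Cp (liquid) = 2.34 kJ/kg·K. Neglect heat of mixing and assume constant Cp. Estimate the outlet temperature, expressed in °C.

Adiabatic, steady state ⇒ Σ ṁᵢCp,ᵢ(T_out − Tᵢ) = 0
Σ ṁᵢCp,ᵢTᵢ = 749×2.34×-52.2 + 1830×2.34×-27.9 + 1370×2.34×-9.56 = -241610
Σ ṁᵢCp,ᵢ = 749×2.34 + 1830×2.34 + 1370×2.34 = 9240.7
T_out = -241610 / 9240.7 = -26.146 °C

T_out = -26.1 °C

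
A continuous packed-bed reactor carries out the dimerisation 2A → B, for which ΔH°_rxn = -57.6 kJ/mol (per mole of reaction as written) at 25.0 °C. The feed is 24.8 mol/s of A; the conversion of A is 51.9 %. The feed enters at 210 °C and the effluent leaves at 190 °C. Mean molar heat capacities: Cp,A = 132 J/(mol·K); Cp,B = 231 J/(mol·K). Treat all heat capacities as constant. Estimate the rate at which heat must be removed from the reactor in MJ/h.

Q_out = 1700 MJ/h

Extent of reaction ξ = 0.519 × 24.8 / 2 = 6.4356 mol/s
Reaction term: ξ·ΔH°_rxn = 6.4356 × -57.6 = -370.69 kJ/s
Sensible, feed 210→25 °C: -605.62 kJ/s
Outlet flows (mol/s): A 11.929, B 6.4356
Sensible, products 25→190 °C: 505.1 kJ/s
Q = ΔH = -471.2 kJ/s = -471.2 kW
Heat removed = 1696.3 MJ/h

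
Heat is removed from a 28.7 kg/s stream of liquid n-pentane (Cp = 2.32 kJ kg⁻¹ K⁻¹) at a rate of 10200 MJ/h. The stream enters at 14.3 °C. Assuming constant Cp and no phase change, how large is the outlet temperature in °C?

Q = 10200 MJ/h = 2833.3 kJ/s
ΔT = Q/(ṁ·Cp) = 2833.3/(28.7×2.32) = 42.553 K
T_out = 14.3 − 42.553 = -28.253 °C

T_out = -28.3 °C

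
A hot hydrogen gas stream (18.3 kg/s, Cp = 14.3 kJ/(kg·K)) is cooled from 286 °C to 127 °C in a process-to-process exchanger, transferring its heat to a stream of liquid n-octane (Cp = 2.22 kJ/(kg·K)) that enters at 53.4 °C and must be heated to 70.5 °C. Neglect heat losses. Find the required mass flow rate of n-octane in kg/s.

ṁ_c = 1100 kg/s

Heat released by hot stream: Q = 18.3 × 14.3 × (286 − 127) = 41609 kJ/s
Energy balance on cold side (adiabatic exchanger): Q = ṁ_c·Cp_c·(T_c,out − T_c,in)
ṁ_c = 41609 / [2.22 × (70.5 − 53.4)] = 1096.1 kg/s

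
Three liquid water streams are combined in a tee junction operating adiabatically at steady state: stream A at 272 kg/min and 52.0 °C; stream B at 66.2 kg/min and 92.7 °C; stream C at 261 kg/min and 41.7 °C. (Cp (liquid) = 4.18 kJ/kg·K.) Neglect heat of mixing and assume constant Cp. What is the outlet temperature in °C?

Adiabatic, steady state ⇒ Σ ṁᵢCp,ᵢ(T_out − Tᵢ) = 0
T_out = Σ ṁᵢCp,ᵢTᵢ / Σ ṁᵢCp,ᵢ
      = 130270 / 2504.7 = 52.01 °C

T_out = 52.0 °C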